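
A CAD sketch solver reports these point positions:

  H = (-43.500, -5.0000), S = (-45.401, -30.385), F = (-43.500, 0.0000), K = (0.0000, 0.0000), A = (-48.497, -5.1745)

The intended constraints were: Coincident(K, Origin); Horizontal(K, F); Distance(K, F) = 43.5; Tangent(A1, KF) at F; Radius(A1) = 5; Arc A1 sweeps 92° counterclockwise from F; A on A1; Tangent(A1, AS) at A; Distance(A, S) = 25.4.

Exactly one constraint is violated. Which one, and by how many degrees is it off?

Tangent(A1, AS) at A — off by 5.00°.

K = (0.00, 0.00) ✓; K.y = 0.00, F.y = 0.00 ✓; |KF| = 43.50 ✓; ∠(HF, FK) = 90.00° ✓; |HF| = 5.000 ✓; bearing(H→A) − bearing(H→F) = 92.00° ✓; |HA| = 5.000 ✓; ∠(HA, AS) = 85.00° ✗; |AS| = 25.40 ✓.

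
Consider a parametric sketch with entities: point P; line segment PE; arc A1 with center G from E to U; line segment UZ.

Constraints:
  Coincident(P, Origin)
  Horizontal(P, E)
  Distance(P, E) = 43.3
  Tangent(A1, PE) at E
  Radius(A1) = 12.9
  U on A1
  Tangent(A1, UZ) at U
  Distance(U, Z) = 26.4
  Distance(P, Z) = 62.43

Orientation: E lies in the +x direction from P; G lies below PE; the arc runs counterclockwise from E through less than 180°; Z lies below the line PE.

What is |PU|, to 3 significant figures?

37.8

Checks: |GU| = 12.90 ✓; ∠(GU, UZ) = 90.00° ✓; |UZ| = 26.40 ✓; |PZ| = 62.43 ✓.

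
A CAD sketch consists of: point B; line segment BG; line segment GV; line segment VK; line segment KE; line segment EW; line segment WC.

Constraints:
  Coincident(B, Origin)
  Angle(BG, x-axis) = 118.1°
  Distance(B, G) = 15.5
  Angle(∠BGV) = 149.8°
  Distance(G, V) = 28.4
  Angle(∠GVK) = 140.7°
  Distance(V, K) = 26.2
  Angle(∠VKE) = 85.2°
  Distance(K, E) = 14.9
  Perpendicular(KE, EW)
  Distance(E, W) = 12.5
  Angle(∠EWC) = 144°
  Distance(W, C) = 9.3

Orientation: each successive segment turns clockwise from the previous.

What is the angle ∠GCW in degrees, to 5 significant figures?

118.69°

B is at the origin; BG runs at 118.1° with length 15.5, so G = (-7.3007, 13.673). ∠BGV = 149.8° gives GV at 87.900° from the x-axis; with |GV| = 28.4, V = (-6.2600, 42.054). ∠GVK = 140.7° gives VK at 48.600° from the x-axis; with |VK| = 26.2, K = (11.066, 61.707). ∠VKE = 85.2° gives KE at -46.200° from the x-axis; with |KE| = 14.9, E = (21.379, 50.953). KE is perpendicular to EW, so EW runs at -136.20°; with |EW| = 12.5, W = (12.357, 42.301). ∠EWC = 144.0° gives WC at -172.20° from the x-axis; with |WC| = 9.3, C = (3.1433, 41.039). Then cos ∠GCW = CG·CW / (|CG||CW|), giving 118.69°.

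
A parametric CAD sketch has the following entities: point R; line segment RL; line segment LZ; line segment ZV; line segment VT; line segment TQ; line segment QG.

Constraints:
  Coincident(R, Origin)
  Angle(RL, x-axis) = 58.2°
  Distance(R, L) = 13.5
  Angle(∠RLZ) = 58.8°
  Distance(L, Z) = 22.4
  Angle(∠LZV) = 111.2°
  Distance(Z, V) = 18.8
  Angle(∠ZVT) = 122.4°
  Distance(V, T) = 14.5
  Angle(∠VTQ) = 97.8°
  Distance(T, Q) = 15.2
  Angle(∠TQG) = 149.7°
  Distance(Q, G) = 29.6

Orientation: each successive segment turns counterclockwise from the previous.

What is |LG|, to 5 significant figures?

8.7390

R is at the origin; RL runs at 58.2° with length 13.5, so L = (7.1139, 11.474). ∠RLZ = 58.8° gives LZ at 179.40° from the x-axis; with |LZ| = 22.4, Z = (-15.285, 11.708). ∠LZV = 111.2° gives ZV at -111.80° from the x-axis; with |ZV| = 18.8, V = (-22.267, -5.7474). ∠ZVT = 122.4° gives VT at -54.200° from the x-axis; with |VT| = 14.5, T = (-13.785, -17.508). ∠VTQ = 97.8° gives TQ at 28.000° from the x-axis; with |TQ| = 15.2, Q = (-0.36389, -10.372). ∠TQG = 149.7° gives QG at 58.300° from the x-axis; with |QG| = 29.6, G = (15.190, 14.812). Then |LG| = |G − L| = 8.7390.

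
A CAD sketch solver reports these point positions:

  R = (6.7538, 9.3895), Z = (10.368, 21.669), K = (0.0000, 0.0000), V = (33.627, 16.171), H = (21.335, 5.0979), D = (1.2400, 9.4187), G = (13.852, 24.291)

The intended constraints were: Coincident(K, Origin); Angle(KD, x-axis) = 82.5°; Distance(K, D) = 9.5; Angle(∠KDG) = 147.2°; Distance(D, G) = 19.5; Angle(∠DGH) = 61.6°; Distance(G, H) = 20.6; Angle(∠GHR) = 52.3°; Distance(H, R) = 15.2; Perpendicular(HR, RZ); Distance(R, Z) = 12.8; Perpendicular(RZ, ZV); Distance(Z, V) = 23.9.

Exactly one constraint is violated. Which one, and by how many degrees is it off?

Perpendicular(RZ, ZV) — off by 3.10°.

K = (0.00, 0.00) ✓; KD at 82.50° ✓; |KD| = 9.500 ✓; ∠KDG = 147.2° ✓; |DG| = 19.50 ✓; ∠DGH = 61.60° ✓; |GH| = 20.60 ✓; ∠GHR = 52.30° ✓; |HR| = 15.20 ✓; ∠(HR, RZ) = 90.00° ✓; |RZ| = 12.80 ✓; ∠(RZ, ZV) = 86.90° ✗; |ZV| = 23.90 ✓.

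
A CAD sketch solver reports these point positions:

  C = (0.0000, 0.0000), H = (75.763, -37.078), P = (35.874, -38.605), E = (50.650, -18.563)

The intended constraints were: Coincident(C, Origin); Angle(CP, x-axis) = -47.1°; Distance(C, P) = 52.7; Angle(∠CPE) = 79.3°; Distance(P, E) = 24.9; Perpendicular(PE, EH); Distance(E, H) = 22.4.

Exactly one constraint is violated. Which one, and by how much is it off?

Distance(E, H) = 22.4 — off by 8.80.

C = (0.00, 0.00) ✓; CP at -47.10° ✓; |CP| = 52.70 ✓; ∠CPE = 79.30° ✓; |PE| = 24.90 ✓; ∠(PE, EH) = 90.00° ✓; |EH| = 31.20 ✗.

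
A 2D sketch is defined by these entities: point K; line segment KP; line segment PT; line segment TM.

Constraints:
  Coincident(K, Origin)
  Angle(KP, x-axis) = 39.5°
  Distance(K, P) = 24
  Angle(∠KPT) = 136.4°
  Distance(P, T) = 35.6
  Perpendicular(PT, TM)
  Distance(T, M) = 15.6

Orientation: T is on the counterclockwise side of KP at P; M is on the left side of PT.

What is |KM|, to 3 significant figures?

53.0

∠KPT = 136.4°, so PT runs at 39.5° + (180° − 136.4°) = 83.1° from the x-axis; with |PT| = 35.6, T = P + 35.6·(cos 83.1°, sin 83.1°) = (22.8, 50.6). PT ⟂ TM; with |TM| = 15.6 on the left of PT, M = T + 15.6·(-0.993, 0.120) = (7.31, 52.5). Then |KM| = |M − K| = 53.0.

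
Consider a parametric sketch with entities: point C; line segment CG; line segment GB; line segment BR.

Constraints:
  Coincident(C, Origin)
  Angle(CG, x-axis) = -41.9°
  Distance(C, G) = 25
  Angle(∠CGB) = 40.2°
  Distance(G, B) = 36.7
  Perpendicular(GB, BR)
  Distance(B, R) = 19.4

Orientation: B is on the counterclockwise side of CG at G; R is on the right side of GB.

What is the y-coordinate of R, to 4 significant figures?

22.32

C is at the origin; CG runs at -41.9° with length 25.0, so G = 25.0·(cos -41.9°, sin -41.9°) = (18.61, -16.70). ∠CGB = 40.2°, so GB runs at -41.9° + (180° − 40.2°) = 97.90° from the x-axis; with |GB| = 36.7, B = G + 36.7·(cos 97.90°, sin 97.90°) = (13.56, 19.66). GB is perpendicular to BR; with |BR| = 19.4 on the right of GB, R = B + 19.4·(0.9905, 0.1374) = (32.78, 22.32). So R.y = 22.32.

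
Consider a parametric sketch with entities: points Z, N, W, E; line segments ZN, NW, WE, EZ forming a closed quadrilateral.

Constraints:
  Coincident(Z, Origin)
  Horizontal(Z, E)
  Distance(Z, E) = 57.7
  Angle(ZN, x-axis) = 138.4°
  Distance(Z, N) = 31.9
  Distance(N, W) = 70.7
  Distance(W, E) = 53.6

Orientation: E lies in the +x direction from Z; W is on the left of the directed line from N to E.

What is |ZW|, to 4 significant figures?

64.83

Checks: |NW| = 70.70 ✓; |WE| = 53.60 ✓.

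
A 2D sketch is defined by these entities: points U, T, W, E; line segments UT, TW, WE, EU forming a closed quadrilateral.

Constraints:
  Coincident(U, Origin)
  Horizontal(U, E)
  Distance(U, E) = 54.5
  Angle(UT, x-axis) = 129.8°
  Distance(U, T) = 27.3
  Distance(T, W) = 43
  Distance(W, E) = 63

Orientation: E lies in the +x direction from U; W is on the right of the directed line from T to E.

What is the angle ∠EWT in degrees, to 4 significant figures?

87.91°

Checks: |TW| = 43.00 ✓; |WE| = 63.00 ✓.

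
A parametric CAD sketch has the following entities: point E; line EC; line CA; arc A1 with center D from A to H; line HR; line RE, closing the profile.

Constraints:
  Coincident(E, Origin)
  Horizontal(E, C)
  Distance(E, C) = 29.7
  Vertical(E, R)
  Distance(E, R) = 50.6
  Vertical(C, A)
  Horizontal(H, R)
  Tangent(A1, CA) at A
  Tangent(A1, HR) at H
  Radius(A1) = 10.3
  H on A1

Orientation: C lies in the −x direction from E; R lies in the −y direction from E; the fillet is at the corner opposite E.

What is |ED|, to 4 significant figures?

44.73

E is at the origin; EC is horizontal with |EC| = 29.7 and C on the −x side, so C = (-29.70, 0.000). E and R share the same x with |ER| = 50.6 and R on the −y side, so R = (0.000, -50.60). The virtual corner opposite E is at (-29.70, -50.60). A1 meets CA tangentially, so DA is at right angles to CA and the tangent condition forces DH to be normal to HR, with radius 10.3, so the center D sits 10.3 in from both sides at D = (-19.40, -40.30). Then |ED| = |D − E| = 44.73.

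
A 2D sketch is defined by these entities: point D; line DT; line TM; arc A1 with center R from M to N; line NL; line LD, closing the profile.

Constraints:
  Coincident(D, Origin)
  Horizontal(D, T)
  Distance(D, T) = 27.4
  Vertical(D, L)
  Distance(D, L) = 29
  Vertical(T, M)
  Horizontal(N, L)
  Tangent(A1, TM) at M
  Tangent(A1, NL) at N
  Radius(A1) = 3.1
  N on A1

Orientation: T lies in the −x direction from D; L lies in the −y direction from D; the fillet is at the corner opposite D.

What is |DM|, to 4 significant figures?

37.70

D is at the origin; D and T share the same y with |DT| = 27.4 and T on the −x side, so T = (-27.40, 0.000). DL is vertical with |DL| = 29.0 and L on the −y side, so L = (0.000, -29.00). The virtual corner opposite D is at (-27.40, -29.00). The tangent condition forces RM to be normal to TM and tangency of A1 to NL means the radius RN is perpendicular to NL, with radius 3.1, so the center R sits 3.1 in from both sides at R = (-24.30, -25.90). That places the tangent points at M = (-27.40, -25.90) on TM and N = (-24.30, -29.00) on NL. Then |DM| = |M − D| = 37.70.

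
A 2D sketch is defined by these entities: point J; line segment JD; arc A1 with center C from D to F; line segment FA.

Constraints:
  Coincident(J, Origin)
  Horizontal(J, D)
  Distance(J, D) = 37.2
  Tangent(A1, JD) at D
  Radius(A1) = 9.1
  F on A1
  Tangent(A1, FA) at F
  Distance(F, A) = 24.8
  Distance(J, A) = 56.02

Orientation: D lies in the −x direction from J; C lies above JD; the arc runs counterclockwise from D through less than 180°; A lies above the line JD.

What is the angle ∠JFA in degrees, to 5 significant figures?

150.90°

Checks: ∠(CD, DJ) = 90.00° ✓; |CD| = 9.100 ✓; |CF| = 9.100 ✓; ∠(CF, FA) = 90.00° ✓; |FA| = 24.80 ✓; |JA| = 56.02 ✓.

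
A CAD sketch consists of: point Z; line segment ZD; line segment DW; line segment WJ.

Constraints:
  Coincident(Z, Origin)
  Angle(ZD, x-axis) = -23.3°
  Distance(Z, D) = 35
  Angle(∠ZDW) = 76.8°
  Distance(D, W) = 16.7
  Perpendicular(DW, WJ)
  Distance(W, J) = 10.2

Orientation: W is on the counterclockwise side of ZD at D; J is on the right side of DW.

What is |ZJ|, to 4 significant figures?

45.12

Z is at the origin; ZD runs at -23.3° with length 35.0, so D = 35.0·(cos -23.3°, sin -23.3°) = (32.15, -13.84). ∠ZDW = 76.8°, so DW runs at -23.3° + (180° − 76.8°) = 79.90° from the x-axis; with |DW| = 16.7, W = D + 16.7·(cos 79.90°, sin 79.90°) = (35.07, 2.597). DW ⟂ WJ; with |WJ| = 10.2 on the right of DW, J = W + 10.2·(0.9845, -0.1754) = (45.12, 0.8084). Then |ZJ| = |J − Z| = 45.12.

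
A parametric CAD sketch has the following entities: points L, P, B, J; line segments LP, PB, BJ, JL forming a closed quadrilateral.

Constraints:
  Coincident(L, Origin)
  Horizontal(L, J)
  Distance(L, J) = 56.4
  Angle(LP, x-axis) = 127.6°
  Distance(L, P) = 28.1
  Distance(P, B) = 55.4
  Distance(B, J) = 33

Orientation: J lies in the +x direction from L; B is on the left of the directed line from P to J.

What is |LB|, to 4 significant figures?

46.86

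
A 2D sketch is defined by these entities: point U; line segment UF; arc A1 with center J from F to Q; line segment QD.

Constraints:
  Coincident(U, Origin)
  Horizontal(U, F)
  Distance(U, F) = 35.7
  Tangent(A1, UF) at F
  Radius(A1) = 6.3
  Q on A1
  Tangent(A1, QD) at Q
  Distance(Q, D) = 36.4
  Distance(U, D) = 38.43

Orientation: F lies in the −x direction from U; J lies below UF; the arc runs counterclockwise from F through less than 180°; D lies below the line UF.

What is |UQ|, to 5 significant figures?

41.486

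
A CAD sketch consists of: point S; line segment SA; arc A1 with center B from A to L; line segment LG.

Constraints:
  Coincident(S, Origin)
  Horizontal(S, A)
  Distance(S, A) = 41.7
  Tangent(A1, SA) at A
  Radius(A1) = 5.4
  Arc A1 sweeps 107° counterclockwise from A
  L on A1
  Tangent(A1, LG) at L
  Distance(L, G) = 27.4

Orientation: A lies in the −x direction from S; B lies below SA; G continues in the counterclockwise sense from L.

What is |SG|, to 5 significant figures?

51.094

S is at the origin; SA is horizontal with |SA| = 41.7 and A on the −x side, so A = (-41.700, 0.0000). Since A1 is tangent to SA there, BA ⟂ SA, so B = A + (0, -5.4) = (-41.700, -5.4000). On A1, A sits at bearing 90° from B; a 107° counterclockwise sweep puts L at bearing 197°, so L = B + 5.4·(cos 197°, sin 197°) = (-46.864, -6.9788). A1 meets LG tangentially, so BL is at right angles to LG, so LG runs along (−sin 197°, cos 197°); with |LG| = 27.4, G = (-38.853, -33.182). Then |SG| = |G − S| = 51.094.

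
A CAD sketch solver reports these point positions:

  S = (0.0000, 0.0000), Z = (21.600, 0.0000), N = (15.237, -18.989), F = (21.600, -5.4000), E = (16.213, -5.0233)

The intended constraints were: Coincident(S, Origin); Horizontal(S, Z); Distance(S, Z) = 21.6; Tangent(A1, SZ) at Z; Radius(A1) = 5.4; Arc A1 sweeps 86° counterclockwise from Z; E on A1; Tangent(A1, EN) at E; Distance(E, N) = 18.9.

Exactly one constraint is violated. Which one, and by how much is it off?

Distance(E, N) = 18.9 — off by 4.90.

S = (0.00, 0.00) ✓; S.y = 0.00, Z.y = 0.00 ✓; |SZ| = 21.60 ✓; ∠(FZ, ZS) = 90.00° ✓; |FZ| = 5.400 ✓; bearing(F→E) − bearing(F→Z) = 86.00° ✓; |FE| = 5.400 ✓; ∠(FE, EN) = 90.00° ✓; |EN| = 14.00 ✗.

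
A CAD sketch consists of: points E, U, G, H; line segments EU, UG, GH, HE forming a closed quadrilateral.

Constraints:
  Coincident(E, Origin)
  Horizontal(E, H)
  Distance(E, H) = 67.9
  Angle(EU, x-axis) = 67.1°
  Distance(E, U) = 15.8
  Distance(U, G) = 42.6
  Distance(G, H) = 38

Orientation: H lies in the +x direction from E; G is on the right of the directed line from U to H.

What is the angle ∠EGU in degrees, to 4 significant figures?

21.71°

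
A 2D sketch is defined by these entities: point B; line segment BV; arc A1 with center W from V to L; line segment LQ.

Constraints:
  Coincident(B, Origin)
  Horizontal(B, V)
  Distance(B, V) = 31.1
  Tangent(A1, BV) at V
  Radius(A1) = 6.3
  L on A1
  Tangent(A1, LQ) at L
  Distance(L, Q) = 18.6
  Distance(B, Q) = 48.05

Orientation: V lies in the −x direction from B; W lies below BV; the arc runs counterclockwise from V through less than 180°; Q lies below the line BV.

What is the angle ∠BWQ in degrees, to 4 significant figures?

137.3°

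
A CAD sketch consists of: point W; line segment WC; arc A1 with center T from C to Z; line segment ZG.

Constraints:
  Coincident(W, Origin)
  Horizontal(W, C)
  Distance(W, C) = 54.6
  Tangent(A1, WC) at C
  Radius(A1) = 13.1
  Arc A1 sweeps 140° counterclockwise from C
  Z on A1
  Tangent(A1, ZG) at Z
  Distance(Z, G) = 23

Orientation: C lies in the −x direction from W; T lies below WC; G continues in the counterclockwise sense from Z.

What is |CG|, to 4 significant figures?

39.02

W is at the origin; WC is horizontal with |WC| = 54.6 and C on the −x side, so C = (-54.60, 0.000). Tangency of A1 to WC means the radius TC is perpendicular to WC, so T = C + (0, -13.1) = (-54.60, -13.10). On A1, C sits at bearing 90° from T; a 140° counterclockwise sweep puts Z at bearing 230°, so Z = T + 13.1·(cos 230°, sin 230°) = (-63.02, -23.14). Tangency of A1 to ZG means the radius TZ is perpendicular to ZG, so ZG runs along (−sin 230°, cos 230°); with |ZG| = 23.0, G = (-45.40, -37.92). Then |CG| = |G − C| = 39.02.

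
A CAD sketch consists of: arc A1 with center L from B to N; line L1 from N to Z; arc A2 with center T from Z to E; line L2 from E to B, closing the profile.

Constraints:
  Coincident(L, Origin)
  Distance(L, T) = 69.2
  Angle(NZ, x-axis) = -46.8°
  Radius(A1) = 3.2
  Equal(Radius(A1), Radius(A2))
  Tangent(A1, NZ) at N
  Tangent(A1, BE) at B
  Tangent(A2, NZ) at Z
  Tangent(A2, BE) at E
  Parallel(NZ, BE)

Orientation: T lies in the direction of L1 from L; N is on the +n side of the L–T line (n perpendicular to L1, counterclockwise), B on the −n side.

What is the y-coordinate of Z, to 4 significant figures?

-48.25

The slot axis is L1's direction at -46.8°, so u = (cos -46.8°, sin -46.8°) = (0.6845, -0.7290) and n = (−sin -46.8°, cos -46.8°) = (0.7290, 0.6845). L is at the origin and T lies 69.2 along u from L, so T = 69.2·u = (47.37, -50.44). Tangency of A1 to both parallel lines with radius 3.2 puts N and B at L ± 3.2·n: N = (2.333, 2.191), B = (-2.333, -2.191). Equal radii place Z and E the same way about T: Z = T + 3.2·n = (49.70, -48.25), E = T − 3.2·n = (45.04, -52.64). So Z.y = -48.25.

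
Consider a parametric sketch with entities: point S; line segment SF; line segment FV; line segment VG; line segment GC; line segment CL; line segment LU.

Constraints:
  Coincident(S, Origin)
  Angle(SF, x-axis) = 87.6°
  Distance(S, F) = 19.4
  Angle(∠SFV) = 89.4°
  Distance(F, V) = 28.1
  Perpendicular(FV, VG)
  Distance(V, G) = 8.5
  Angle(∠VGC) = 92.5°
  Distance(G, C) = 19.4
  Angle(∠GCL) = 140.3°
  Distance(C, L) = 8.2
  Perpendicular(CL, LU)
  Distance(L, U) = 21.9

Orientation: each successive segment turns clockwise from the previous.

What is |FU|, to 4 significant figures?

20.21

S is at the origin; SF runs at 87.6° with length 19.4, so F = (0.8124, 19.38). ∠SFV = 89.4° gives FV at -3.000° from the x-axis; with |FV| = 28.1, V = (28.87, 17.91). FV ⟂ VG, so VG runs at -93.00°; with |VG| = 8.5, G = (28.43, 9.424). ∠VGC = 92.5° gives GC at 179.5° from the x-axis; with |GC| = 19.4, C = (9.030, 9.593). ∠GCL = 140.3° gives CL at 139.8° from the x-axis; with |CL| = 8.2, L = (2.767, 14.89). CL is perpendicular to LU, so LU runs at 49.80°; with |LU| = 21.9, U = (16.90, 31.61). Then |FU| = |U − F| = 20.21.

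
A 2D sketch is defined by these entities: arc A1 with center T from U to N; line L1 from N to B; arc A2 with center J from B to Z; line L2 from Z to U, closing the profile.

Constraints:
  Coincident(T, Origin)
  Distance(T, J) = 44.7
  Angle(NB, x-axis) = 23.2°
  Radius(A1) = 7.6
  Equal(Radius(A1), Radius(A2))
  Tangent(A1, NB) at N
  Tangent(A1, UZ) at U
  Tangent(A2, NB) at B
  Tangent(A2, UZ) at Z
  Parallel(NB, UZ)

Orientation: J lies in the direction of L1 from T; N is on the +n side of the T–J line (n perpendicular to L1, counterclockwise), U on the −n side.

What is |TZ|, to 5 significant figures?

45.341

Tangency of A1 to both parallel lines with radius 7.6 puts N and U at T ± 7.6·n: N = (-2.9940, 6.9854), U = (2.9940, -6.9854). Equal radii place B and Z the same way about J: B = J + 7.6·n = (38.091, 24.595), Z = J − 7.6·n = (44.079, 10.624). Then |TZ| = |Z − T| = 45.341.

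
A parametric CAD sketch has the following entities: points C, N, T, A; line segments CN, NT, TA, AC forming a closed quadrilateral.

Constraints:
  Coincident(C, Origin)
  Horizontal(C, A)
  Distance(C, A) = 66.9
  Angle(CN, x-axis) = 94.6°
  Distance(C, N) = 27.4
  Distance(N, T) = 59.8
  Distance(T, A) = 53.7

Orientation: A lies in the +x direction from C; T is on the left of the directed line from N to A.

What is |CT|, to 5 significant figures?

73.616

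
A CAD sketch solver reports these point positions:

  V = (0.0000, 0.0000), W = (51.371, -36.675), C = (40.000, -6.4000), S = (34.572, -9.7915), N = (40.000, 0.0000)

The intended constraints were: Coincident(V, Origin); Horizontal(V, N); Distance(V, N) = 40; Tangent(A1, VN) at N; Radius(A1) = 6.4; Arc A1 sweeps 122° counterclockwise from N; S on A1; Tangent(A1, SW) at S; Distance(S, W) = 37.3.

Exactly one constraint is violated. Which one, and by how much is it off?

Distance(S, W) = 37.3 — off by 5.60.

V = (0.00, 0.00) ✓; V.y = 0.00, N.y = 0.00 ✓; |VN| = 40.00 ✓; ∠(CN, NV) = 90.00° ✓; |CN| = 6.400 ✓; bearing(C→S) − bearing(C→N) = 122.0° ✓; |CS| = 6.400 ✓; ∠(CS, SW) = 90.00° ✓; |SW| = 31.70 ✗.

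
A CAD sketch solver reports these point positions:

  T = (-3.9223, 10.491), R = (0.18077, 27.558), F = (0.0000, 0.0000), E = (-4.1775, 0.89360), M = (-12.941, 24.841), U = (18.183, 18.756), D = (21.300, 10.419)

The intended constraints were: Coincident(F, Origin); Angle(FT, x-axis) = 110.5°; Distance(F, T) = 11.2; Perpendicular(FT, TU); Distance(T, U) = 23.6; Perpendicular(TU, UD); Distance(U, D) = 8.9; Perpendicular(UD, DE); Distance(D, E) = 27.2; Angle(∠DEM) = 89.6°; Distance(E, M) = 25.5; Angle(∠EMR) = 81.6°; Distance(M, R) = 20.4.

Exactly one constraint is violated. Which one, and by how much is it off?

Distance(M, R) = 20.4 — off by 7.00.

F = (0.00, 0.00) ✓; FT at 110.5° ✓; |FT| = 11.20 ✓; ∠(FT, TU) = 90.00° ✓; |TU| = 23.60 ✓; ∠(TU, UD) = 90.00° ✓; |UD| = 8.901 ✓; ∠(UD, DE) = 90.00° ✓; |DE| = 27.20 ✓; ∠DEM = 89.60° ✓; |EM| = 25.50 ✓; ∠EMR = 81.60° ✓; |MR| = 13.40 ✗.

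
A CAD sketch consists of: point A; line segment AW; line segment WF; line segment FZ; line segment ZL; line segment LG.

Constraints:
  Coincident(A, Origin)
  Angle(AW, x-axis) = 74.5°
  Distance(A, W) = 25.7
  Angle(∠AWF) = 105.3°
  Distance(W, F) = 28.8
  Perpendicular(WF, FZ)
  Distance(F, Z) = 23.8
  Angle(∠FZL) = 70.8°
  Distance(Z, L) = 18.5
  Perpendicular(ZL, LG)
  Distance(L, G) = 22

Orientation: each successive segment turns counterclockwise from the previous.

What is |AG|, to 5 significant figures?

37.656

A is at the origin; AW runs at 74.5° with length 25.7, so W = (6.8680, 24.765). ∠AWF = 105.3° gives WF at 149.20° from the x-axis; with |WF| = 28.8, F = (-17.870, 39.512). WF ⟂ FZ, so FZ runs at -120.80°; with |FZ| = 23.8, Z = (-30.057, 19.069). ∠FZL = 70.8° gives ZL at -11.600° from the x-axis; with |ZL| = 18.5, L = (-11.934, 15.349). ZL ⟂ LG, so LG runs at 78.400°; with |LG| = 22.0, G = (-7.5108, 36.900). Then |AG| = |G − A| = 37.656.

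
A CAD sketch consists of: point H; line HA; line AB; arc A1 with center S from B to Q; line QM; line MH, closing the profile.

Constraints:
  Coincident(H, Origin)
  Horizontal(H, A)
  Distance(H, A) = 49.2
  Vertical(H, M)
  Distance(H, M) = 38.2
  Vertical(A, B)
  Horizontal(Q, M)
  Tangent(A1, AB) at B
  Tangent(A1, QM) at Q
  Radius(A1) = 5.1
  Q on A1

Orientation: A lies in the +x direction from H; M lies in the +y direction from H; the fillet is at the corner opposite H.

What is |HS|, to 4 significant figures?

55.14

H is at the origin; HA is horizontal with |HA| = 49.2 and A on the +x side, so A = (49.20, 0.000). HM is vertical with |HM| = 38.2 and M on the +y side, so M = (0.000, 38.20). The virtual corner opposite H is at (49.20, 38.20). A1 meets AB tangentially, so SB is at right angles to AB and A1 meets QM tangentially, so SQ is at right angles to QM, with radius 5.1, so the center S sits 5.1 in from both sides at S = (44.10, 33.10). Then |HS| = |S − H| = 55.14.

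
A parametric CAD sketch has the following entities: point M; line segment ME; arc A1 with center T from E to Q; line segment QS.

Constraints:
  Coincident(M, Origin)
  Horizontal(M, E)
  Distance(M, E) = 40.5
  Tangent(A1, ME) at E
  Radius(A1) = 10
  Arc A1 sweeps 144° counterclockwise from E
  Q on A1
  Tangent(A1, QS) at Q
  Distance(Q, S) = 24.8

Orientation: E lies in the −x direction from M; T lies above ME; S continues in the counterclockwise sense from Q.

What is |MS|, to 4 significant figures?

63.70

On A1, E sits at bearing -90° from T; a 144° counterclockwise sweep puts Q at bearing 54°, so Q = T + 10.0·(cos 54°, sin 54°) = (-34.62, 18.09). Since A1 is tangent to QS there, TQ ⟂ QS, so QS runs along (−sin 54°, cos 54°); with |QS| = 24.8, S = (-54.69, 32.67). Then |MS| = |S − M| = 63.70.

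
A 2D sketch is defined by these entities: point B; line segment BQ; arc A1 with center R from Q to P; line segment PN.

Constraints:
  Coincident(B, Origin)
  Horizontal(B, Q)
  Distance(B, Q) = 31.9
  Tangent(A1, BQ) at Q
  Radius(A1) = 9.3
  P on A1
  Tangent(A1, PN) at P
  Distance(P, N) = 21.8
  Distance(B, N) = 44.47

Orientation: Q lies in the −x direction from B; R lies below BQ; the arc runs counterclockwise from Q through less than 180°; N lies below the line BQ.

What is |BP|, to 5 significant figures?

42.377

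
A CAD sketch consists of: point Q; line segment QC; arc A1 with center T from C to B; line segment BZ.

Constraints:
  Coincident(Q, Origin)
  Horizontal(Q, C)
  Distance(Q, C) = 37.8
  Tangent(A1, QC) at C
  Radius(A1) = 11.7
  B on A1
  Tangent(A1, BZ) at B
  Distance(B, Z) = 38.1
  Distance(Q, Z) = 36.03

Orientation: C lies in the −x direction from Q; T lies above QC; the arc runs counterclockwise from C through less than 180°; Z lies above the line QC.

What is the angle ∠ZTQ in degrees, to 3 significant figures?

54.0°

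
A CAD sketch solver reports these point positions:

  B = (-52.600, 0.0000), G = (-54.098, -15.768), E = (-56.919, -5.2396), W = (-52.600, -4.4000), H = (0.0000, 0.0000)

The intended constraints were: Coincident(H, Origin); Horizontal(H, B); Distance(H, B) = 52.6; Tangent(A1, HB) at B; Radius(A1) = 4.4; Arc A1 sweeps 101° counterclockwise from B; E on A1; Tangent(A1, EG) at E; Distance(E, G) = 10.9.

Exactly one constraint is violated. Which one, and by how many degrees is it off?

Tangent(A1, EG) at E — off by 4.00°.

H = (0.00, 0.00) ✓; H.y = 0.00, B.y = 0.00 ✓; |HB| = 52.60 ✓; ∠(WB, BH) = 90.00° ✓; |WB| = 4.400 ✓; bearing(W→E) − bearing(W→B) = 101.0° ✓; |WE| = 4.400 ✓; ∠(WE, EG) = 86.00° ✗; |EG| = 10.90 ✓.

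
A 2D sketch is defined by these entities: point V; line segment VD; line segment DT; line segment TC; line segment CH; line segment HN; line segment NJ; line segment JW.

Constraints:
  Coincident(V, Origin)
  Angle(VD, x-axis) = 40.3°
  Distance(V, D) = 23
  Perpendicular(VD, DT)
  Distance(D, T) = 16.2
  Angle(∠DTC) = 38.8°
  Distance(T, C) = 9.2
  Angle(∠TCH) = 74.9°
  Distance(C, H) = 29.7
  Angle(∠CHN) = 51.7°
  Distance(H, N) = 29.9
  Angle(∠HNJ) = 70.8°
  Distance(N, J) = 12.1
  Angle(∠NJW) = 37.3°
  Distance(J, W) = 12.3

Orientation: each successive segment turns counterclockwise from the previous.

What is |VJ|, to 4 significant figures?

33.05

∠CHN = 51.7° gives HN at 144.9° from the x-axis; with |HN| = 29.9, N = (11.30, 43.71). ∠HNJ = 70.8° gives NJ at -105.9° from the x-axis; with |NJ| = 12.1, J = (7.989, 32.08). Then |VJ| = |J − V| = 33.05.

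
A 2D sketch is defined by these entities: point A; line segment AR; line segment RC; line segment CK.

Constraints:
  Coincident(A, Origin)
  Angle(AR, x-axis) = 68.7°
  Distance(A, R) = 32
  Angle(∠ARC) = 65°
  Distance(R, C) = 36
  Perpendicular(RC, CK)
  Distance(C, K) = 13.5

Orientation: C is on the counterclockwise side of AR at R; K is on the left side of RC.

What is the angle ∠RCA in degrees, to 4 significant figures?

52.22°

A is at the origin; AR runs at 68.7° with length 32.0, so R = 32.0·(cos 68.7°, sin 68.7°) = (11.62, 29.81). ∠ARC = 65.0°, so RC runs at 68.7° + (180° − 65.0°) = 183.7° from the x-axis; with |RC| = 36.0, C = R + 36.0·(cos 183.7°, sin 183.7°) = (-24.30, 27.49). Then cos ∠RCA = CR·CA / (|CR||CA|), giving 52.22°.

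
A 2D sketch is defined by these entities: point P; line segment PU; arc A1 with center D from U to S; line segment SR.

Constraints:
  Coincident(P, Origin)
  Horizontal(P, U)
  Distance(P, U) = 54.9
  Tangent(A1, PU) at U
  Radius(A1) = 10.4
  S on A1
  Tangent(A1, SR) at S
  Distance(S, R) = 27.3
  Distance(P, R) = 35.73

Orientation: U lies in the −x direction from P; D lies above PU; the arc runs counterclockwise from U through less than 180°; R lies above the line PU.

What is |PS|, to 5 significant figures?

47.720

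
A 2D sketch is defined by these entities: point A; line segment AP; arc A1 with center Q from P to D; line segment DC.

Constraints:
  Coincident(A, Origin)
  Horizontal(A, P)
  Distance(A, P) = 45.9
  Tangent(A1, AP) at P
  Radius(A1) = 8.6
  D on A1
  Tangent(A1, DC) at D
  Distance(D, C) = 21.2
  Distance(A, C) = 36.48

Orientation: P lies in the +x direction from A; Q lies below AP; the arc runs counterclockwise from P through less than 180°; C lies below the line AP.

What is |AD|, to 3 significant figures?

38.6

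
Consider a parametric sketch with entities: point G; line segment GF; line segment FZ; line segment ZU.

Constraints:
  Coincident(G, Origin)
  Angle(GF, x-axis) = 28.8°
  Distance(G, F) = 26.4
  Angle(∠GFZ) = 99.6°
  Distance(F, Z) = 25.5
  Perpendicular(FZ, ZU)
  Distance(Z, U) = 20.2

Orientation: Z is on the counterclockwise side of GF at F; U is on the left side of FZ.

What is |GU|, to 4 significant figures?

30.47

∠GFZ = 99.6°, so FZ runs at 28.8° + (180° − 99.6°) = 109.2° from the x-axis; with |FZ| = 25.5, Z = F + 25.5·(cos 109.2°, sin 109.2°) = (14.75, 36.80). The perpendicularity gives ZU at right angles to FZ; with |ZU| = 20.2 on the left of FZ, U = Z + 20.2·(-0.9444, -0.3289) = (-4.328, 30.16). Then |GU| = |U − G| = 30.47.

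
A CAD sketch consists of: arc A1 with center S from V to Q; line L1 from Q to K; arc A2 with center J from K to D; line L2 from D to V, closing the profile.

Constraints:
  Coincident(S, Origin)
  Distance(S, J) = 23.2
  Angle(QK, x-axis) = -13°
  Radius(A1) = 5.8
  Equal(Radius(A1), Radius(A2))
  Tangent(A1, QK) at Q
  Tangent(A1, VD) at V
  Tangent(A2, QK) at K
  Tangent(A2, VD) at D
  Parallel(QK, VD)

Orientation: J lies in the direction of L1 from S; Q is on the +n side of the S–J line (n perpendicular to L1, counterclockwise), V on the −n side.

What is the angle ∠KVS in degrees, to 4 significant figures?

63.43°

The slot axis is L1's direction at -13.0°, so u = (cos -13.0°, sin -13.0°) = (0.9744, -0.2250) and n = (−sin -13.0°, cos -13.0°) = (0.2250, 0.9744). S is at the origin and J lies 23.2 along u from S, so J = 23.2·u = (22.61, -5.219). Tangency of A1 to both parallel lines with radius 5.8 puts Q and V at S ± 5.8·n: Q = (1.305, 5.651), V = (-1.305, -5.651). Equal radii place K and D the same way about J: K = J + 5.8·n = (23.91, 0.4325), D = J − 5.8·n = (21.30, -10.87). Then cos ∠KVS = VK·VS / (|VK||VS|), giving 63.43°.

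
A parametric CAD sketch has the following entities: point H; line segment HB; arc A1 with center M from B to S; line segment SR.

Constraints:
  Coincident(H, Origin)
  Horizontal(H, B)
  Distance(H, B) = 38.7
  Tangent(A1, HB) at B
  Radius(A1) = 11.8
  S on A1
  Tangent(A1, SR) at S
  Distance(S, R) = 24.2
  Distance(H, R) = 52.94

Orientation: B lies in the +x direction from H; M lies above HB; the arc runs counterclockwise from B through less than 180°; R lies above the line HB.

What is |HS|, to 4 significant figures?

51.97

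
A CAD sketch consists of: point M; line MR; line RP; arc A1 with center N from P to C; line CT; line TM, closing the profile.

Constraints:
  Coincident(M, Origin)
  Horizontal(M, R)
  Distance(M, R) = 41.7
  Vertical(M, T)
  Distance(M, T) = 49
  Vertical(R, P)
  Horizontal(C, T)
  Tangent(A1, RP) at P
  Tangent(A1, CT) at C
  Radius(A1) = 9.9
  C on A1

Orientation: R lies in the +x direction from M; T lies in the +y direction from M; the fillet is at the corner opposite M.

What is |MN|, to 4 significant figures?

50.40

M is at the origin; M and R share the same y with |MR| = 41.7 and R on the +x side, so R = (41.70, 0.000). M and T share the same x with |MT| = 49.0 and T on the +y side, so T = (0.000, 49.00). The virtual corner opposite M is at (41.70, 49.00). The tangent condition forces NP to be normal to RP and since A1 is tangent to CT there, NC ⟂ CT, with radius 9.9, so the center N sits 9.9 in from both sides at N = (31.80, 39.10). Then |MN| = |N − M| = 50.40.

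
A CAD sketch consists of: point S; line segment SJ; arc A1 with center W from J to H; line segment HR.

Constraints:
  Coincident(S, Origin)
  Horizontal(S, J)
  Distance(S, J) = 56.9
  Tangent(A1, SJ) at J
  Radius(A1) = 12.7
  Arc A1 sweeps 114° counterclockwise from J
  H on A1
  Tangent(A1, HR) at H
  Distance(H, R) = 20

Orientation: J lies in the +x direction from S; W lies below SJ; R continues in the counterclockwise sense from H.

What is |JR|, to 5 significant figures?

36.302

On A1, J sits at bearing 90° from W; a 114° counterclockwise sweep puts H at bearing 204°, so H = W + 12.7·(cos 204°, sin 204°) = (45.298, -17.866). Tangency of A1 to HR means the radius WH is perpendicular to HR, so HR runs along (−sin 204°, cos 204°); with |HR| = 20.0, R = (53.433, -36.136). Then |JR| = |R − J| = 36.302.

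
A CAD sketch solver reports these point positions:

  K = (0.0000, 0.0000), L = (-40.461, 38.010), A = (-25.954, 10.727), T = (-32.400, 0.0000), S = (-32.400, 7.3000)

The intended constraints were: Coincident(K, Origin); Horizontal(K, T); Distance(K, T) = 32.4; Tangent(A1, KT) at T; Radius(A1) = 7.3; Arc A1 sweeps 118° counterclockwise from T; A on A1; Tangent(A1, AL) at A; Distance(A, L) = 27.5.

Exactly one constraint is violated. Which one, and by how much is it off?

Distance(A, L) = 27.5 — off by 3.40.

K = (0.00, 0.00) ✓; K.y = 0.00, T.y = 0.00 ✓; |KT| = 32.40 ✓; ∠(ST, TK) = 90.00° ✓; |ST| = 7.300 ✓; bearing(S→A) − bearing(S→T) = 118.0° ✓; |SA| = 7.300 ✓; ∠(SA, AL) = 90.00° ✓; |AL| = 30.90 ✗.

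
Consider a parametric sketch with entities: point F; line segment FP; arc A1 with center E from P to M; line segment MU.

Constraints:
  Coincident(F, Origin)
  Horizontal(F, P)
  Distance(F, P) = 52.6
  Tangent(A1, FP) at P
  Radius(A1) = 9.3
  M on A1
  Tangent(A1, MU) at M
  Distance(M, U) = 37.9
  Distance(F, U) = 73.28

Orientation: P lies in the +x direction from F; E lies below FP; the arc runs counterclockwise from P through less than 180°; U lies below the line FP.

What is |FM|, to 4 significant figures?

45.38

Checks: |EM| = 9.300 ✓; ∠(EM, MU) = 90.00° ✓; |MU| = 37.90 ✓; |FU| = 73.28 ✓.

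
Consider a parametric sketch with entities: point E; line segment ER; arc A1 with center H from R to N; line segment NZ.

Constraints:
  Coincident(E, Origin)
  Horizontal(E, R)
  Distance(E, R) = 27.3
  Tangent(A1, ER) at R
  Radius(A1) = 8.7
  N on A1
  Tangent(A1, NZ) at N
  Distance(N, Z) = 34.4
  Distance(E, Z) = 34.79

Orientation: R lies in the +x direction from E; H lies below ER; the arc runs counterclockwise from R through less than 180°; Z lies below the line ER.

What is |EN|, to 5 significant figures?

20.186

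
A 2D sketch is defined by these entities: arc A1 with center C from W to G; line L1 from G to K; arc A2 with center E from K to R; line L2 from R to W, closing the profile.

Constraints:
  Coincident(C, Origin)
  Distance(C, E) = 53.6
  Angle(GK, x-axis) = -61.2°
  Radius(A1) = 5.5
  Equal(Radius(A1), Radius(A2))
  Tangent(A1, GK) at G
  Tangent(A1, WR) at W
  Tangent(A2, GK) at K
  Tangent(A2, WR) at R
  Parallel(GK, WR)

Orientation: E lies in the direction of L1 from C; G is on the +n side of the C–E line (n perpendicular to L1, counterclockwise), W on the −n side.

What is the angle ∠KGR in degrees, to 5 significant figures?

11.597°

The slot axis is L1's direction at -61.2°, so u = (cos -61.2°, sin -61.2°) = (0.48175, -0.87631) and n = (−sin -61.2°, cos -61.2°) = (0.87631, 0.48175). C is at the origin and E lies 53.6 along u from C, so E = 53.6·u = (25.822, -46.970). Tangency of A1 to both parallel lines with radius 5.5 puts G and W at C ± 5.5·n: G = (4.8197, 2.6496), W = (-4.8197, -2.6496). Equal radii place K and R the same way about E: K = E + 5.5·n = (30.642, -44.320), R = E − 5.5·n = (21.002, -49.620). Then cos ∠KGR = GK·GR / (|GK||GR|), giving 11.597°.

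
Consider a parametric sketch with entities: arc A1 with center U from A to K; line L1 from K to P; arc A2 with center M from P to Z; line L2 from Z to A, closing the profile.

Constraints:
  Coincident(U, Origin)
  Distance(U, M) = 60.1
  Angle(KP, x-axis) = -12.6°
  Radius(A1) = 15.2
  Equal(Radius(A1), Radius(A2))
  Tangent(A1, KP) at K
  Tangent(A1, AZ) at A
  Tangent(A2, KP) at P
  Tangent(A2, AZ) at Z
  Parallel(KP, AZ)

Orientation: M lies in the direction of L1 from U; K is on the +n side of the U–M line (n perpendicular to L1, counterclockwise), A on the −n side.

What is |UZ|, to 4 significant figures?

61.99

Tangency of A1 to both parallel lines with radius 15.2 puts K and A at U ± 15.2·n: K = (3.316, 14.83), A = (-3.316, -14.83). Equal radii place P and Z the same way about M: P = M + 15.2·n = (61.97, 1.724), Z = M − 15.2·n = (55.34, -27.94). Then |UZ| = |Z − U| = 61.99.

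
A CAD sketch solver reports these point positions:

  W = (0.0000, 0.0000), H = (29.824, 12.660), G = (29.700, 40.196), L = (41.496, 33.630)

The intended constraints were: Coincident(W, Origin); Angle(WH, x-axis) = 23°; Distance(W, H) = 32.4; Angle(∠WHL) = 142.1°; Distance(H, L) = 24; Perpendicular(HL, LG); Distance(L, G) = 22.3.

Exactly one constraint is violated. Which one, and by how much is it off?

Distance(L, G) = 22.3 — off by 8.80.

W = (0.00, 0.00) ✓; WH at 23.00° ✓; |WH| = 32.40 ✓; ∠WHL = 142.1° ✓; |HL| = 24.00 ✓; ∠(HL, LG) = 90.00° ✓; |LG| = 13.50 ✗.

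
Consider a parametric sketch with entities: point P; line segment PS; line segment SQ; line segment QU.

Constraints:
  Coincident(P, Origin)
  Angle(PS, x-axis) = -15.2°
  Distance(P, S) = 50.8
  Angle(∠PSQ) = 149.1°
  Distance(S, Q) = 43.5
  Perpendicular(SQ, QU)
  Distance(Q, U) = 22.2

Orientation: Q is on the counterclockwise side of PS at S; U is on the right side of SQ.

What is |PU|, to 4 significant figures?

99.58

∠PSQ = 149.1°, so SQ runs at -15.2° + (180° − 149.1°) = 15.70° from the x-axis; with |SQ| = 43.5, Q = S + 43.5·(cos 15.70°, sin 15.70°) = (90.90, -1.548). The perpendicularity gives QU at right angles to SQ; with |QU| = 22.2 on the right of SQ, U = Q + 22.2·(0.2706, -0.9627) = (96.91, -22.92). Then |PU| = |U − P| = 99.58.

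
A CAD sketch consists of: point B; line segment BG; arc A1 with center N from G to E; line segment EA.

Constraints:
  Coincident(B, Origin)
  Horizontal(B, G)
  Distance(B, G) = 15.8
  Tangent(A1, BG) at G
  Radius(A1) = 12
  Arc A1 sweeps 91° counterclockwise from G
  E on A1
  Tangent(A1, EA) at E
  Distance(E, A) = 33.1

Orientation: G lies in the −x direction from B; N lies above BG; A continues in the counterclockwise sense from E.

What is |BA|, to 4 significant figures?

45.52

B is at the origin; BG is horizontal with |BG| = 15.8 and G on the −x side, so G = (-15.80, 0.000). The tangent condition forces NG to be normal to BG, so N = G + (0, 12) = (-15.80, 12.00). On A1, G sits at bearing -90° from N; a 91° counterclockwise sweep puts E at bearing 1°, so E = N + 12.0·(cos 1°, sin 1°) = (-3.802, 12.21). Tangency of A1 to EA means the radius NE is perpendicular to EA, so EA runs along (−sin 1°, cos 1°); with |EA| = 33.1, A = (-4.380, 45.30). Then |BA| = |A − B| = 45.52.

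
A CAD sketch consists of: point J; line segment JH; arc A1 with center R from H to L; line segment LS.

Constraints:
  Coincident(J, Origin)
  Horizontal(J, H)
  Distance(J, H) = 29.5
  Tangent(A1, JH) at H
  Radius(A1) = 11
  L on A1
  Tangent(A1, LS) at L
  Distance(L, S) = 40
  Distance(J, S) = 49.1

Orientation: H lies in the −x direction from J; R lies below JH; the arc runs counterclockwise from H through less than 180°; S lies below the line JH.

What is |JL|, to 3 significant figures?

41.9

J is at the origin; J and H share the same y with |JH| = 29.5 and H on the −x side, so H = (-29.5, 0.00). Tangency of A1 to JH means the radius RH is perpendicular to JH, so R = H + (0, -11) = (-29.5, -11.0). Since RL ⟂ LS (tangency), |RS| = √(11.0² + 40.0²) = 41.5 regardless of where L sits on A1. So S lies on both circle(J, 49.1) and circle(R, 41.5); the below-JH intersection is S = (-10.6, -47.9). L is the foot of the tangent from S: L = (-37.6, -18.4).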